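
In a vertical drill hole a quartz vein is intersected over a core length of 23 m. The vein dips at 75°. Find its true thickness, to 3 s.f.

True thickness t = h · cos(dip) = 23 × cos 75°
t = 23 × 0.2588 = 5.953 m

5.95 m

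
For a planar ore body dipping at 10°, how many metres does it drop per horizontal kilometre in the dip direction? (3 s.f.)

176 m

drop per km = 1000 × tan 10° = 1000 × 0.1763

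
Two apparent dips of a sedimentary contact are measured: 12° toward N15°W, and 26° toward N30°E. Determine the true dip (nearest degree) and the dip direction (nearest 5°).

The two traces are lines in the plane: v₁ = (sin 345°·cos 12°, cos 345°·cos 12°, −sin 12°), v₂ = (sin 30°·cos 26°, cos 30°·cos 26°, −sin 26°).
n = v₁ × v₂ = (0.252, 0.204, 0.622) (taken with n_z > 0).
True dip = arccos(n_z / |n|) = arccos(0.8863) = 27.6°.
The horizontal component of n points toward azimuth atan2(n_x, n_y) = 51°, the dip direction.

true dip 28°, dip direction 050°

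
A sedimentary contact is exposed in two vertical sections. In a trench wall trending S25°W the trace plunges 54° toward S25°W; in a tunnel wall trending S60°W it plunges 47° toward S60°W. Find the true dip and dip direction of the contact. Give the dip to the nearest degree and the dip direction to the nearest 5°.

true dip 54°, dip direction 200°

The two traces are lines in the plane: v₁ = (sin 205°·cos 54°, cos 205°·cos 54°, −sin 54°), v₂ = (sin 240°·cos 47°, cos 240°·cos 47°, −sin 47°).
n = v₁ × v₂ = (-0.114, -0.296, 0.230) (taken with n_z > 0).
tan δ = √(n_x²+n_y²)/n_z = 0.317/0.230, so δ = 54.1°.
Dip direction = azimuth of (n_x, n_y) = atan2(-0.114, -0.296) = 201°.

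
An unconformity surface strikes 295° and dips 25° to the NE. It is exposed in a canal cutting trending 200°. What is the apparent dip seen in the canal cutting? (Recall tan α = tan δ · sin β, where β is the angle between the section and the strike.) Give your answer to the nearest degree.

Angle between strike (295°) and section (200°): β = 85°.
tan α = tan 25° × sin 85° = 0.4663 × 0.9962 = 0.4645
α = arctan(0.4645) = 24.92°

25°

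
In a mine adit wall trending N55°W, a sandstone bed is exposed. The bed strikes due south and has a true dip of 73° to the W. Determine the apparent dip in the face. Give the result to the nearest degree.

70°

The strike is due south and the section trends N55°W; the acute angle between them is β = 55°.
tan(apparent dip) = tan 73° · sin 55° = 2.6793
α = arctan(2.6793) = 69.53°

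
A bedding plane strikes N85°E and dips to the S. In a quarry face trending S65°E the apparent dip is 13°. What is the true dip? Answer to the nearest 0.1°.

24.8°

β = acute angle between strike N85°E and section S65°E = 30°.
tan δ = tan α / sin β = tan 13° / sin 30° = 0.2309 / 0.5000 = 0.4617
δ = arctan(0.4617) = 24.78°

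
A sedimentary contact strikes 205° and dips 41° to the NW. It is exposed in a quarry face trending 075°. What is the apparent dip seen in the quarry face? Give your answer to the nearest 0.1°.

33.7°

Angle between strike (205°) and section (075°): β = 50°.
tan(apparent dip) = tan 41° · sin 50° = 0.6659
apparent dip = arctan 0.6659 = 33.66°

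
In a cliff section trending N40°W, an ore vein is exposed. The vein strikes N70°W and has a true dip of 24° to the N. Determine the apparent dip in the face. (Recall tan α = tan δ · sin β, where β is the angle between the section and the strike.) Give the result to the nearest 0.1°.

12.6°

Angle between strike (N70°W) and section (N40°W): β = 30°.
tan α = tan 24° × sin 30° = 0.4452 × 0.5000 = 0.2226
α = arctan(0.2226) = 12.55°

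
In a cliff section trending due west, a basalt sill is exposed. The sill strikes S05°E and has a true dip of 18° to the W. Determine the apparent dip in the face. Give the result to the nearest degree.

18°

The strike is S05°E and the section trends due west; the acute angle between them is β = 85°.
tan(apparent dip) = tan 18° · sin 85° = 0.3237
α = arctan(0.3237) = 17.94°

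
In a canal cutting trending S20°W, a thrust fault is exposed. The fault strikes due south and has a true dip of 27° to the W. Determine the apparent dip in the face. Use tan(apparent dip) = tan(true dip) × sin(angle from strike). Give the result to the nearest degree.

10°

Angle between strike (due south) and section (S20°W): β = 20°.
tan(apparent dip) = tan 27° · sin 20° = 0.1743
α = arctan(0.1743) = 9.89°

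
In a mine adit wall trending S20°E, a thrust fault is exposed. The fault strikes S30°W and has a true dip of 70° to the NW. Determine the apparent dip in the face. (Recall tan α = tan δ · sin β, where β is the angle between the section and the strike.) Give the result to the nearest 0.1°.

64.6°

The section lies 50° from the strike.
tan α = tan 70° × sin 50° = 2.7475 × 0.7660 = 2.1047
apparent dip = arctan 2.1047 = 64.59°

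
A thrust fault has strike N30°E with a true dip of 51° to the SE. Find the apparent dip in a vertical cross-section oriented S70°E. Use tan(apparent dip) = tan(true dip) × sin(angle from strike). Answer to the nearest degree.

The strike is N30°E and the section trends S70°E; the acute angle between them is β = 80°.
tan(apparent dip) = tan 51° · sin 80° = 1.2161
α = arctan(1.2161) = 50.57°

51°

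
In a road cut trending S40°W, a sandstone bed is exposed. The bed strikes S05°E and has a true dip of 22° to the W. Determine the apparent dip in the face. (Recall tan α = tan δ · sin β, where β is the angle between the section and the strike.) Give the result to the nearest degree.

16°

The section lies 45° from the strike.
tan(apparent dip) = tan 22° · sin 45° = 0.2857
apparent dip = arctan 0.2857 = 15.94°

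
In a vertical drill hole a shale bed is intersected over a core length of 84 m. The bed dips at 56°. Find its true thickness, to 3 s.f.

47.0 m

True thickness t = h · cos(dip) = 84 × cos 56°
t = 84 × 0.5592 = 46.972 m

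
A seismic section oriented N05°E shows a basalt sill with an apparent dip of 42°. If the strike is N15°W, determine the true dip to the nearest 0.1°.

The section is 20° from the strike.
tan δ = tan α / sin β = tan 42° / sin 20° = 0.9004 / 0.3420 = 2.6326
true dip = arctan 2.6326 = 69.20°

69.2°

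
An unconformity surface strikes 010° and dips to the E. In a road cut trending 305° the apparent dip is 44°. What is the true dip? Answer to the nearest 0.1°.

46.8°

β = acute angle between strike 010° and section 305° = 65°.
tan δ = tan α / sin β = tan 44° / sin 65° = 0.9657 / 0.9063 = 1.0655
δ = arctan(1.0655) = 46.82°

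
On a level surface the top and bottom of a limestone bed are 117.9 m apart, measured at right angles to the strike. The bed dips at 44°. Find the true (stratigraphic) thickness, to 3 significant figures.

True thickness t = w · sin(dip) = 117.9 × sin 44°
t = 117.9 × 0.6947 = 81.900 m

81.9 m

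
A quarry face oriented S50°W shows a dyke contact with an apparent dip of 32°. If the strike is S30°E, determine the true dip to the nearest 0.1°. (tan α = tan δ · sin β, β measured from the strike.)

β = acute angle between strike S30°E and section S50°W = 80°.
tan δ = tan α / sin β = tan 32° / sin 80° = 0.6249 / 0.9848 = 0.6345
true dip = arctan 0.6345 = 32.40°

32.4°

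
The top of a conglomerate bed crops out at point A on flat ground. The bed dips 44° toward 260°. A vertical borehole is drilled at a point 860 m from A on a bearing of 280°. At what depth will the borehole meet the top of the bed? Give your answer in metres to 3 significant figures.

780 m

The hole lies 20° from the dip direction, so the down-dip offset is 860 × cos 20° = 808.14 m.
Depth = down-dip offset × tan(dip) = 808.14 × tan 44° = 808.14 × 0.9657
Depth = 780.41 m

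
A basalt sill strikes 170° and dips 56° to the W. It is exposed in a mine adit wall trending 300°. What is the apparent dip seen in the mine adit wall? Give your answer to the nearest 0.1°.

The section lies 50° from the strike.
tan(apparent dip) = tan 56° · sin 50° = 1.1357
apparent dip = arctan 1.1357 = 48.64°

48.6°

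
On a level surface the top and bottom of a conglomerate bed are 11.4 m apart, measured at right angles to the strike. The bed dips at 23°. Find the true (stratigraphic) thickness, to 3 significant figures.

True thickness t = w · sin(dip) = 11.4 × sin 23°
t = 11.4 × 0.3907 = 4.454 m

4.45 m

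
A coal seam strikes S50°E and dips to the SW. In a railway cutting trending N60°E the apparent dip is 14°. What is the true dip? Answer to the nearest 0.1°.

β = acute angle between strike S50°E and section N60°E = 70°.
tan δ = tan α / sin β = tan 14° / sin 70° = 0.2493 / 0.9397 = 0.2653
true dip = arctan 0.2653 = 14.86°

14.9°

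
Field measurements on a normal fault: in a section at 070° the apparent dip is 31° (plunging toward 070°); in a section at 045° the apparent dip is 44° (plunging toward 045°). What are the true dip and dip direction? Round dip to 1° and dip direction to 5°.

true dip 49°, dip direction 010°

The two traces are lines in the plane: v₁ = (sin 70°·cos 31°, cos 70°·cos 31°, −sin 31°), v₂ = (sin 45°·cos 44°, cos 45°·cos 44°, −sin 44°).
The plane normal is n = v₁ × v₂ ∝ (0.058, 0.298, 0.261).
Dip δ = arctan(|n_h|/n_z) = arctan(0.303/0.261) = 49.3°.
Dip direction = azimuth of (n_x, n_y) = atan2(0.058, 0.298) = 11°.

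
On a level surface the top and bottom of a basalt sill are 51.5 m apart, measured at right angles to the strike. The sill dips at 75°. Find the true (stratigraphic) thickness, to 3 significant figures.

49.7 m

True thickness t = w · sin(dip) = 51.5 × sin 75°
t = 51.5 × 0.9659 = 49.745 m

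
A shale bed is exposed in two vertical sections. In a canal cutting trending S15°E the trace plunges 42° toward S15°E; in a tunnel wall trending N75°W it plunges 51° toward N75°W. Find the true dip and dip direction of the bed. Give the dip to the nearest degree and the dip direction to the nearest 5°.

The two traces are lines in the plane: v₁ = (sin 165°·cos 42°, cos 165°·cos 42°, −sin 42°), v₂ = (sin 285°·cos 51°, cos 285°·cos 51°, −sin 51°).
n = v₁ × v₂ = (-0.667, -0.556, 0.405) (taken with n_z > 0).
Dip δ = arctan(|n_h|/n_z) = arctan(0.868/0.405) = 65.0°.
The horizontal component of n points toward azimuth atan2(n_x, n_y) = 230°, the dip direction.

true dip 65°, dip direction 230°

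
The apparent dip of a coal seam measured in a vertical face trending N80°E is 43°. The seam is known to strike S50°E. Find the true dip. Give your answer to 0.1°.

β = acute angle between strike S50°E and section N80°E = 50°.
tan δ = tan α / sin β = tan 43° / sin 50° = 0.9325 / 0.7660 = 1.2173
true dip = arctan 1.2173 = 50.60°

50.6°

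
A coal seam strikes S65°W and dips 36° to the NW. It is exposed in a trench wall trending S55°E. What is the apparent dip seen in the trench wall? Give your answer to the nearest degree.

32°

Angle between strike (S65°W) and section (S55°E): β = 60°.
tan α = tan 36° × sin 60° = 0.7265 × 0.8660 = 0.6292
apparent dip = arctan 0.6292 = 32.18°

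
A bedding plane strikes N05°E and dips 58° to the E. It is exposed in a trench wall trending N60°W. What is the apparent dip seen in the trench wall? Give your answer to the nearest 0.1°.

The section lies 65° from the strike.
tan(apparent dip) = tan 58° · sin 65° = 1.4504
apparent dip = arctan 1.4504 = 55.42°

55.4°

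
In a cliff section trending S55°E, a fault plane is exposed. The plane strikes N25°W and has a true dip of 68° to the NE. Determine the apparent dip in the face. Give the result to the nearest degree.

51°

The strike is N25°W and the section trends S55°E; the acute angle between them is β = 30°.
tan(apparent dip) = tan 68° · sin 30° = 1.2375
α = arctan(1.2375) = 51.06°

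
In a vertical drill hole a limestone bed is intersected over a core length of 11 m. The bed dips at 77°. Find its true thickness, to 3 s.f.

True thickness t = h · cos(dip) = 11 × cos 77°
t = 11 × 0.2250 = 2.474 m

2.47 m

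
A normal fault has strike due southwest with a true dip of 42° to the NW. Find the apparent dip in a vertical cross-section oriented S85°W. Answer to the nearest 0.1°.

The section lies 40° from the strike.
tan α = tan 42° × sin 40° = 0.9004 × 0.6428 = 0.5788
α = arctan(0.5788) = 30.06°

30.1°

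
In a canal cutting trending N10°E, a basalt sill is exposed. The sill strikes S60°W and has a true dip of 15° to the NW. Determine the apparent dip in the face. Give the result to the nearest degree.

Angle between strike (S60°W) and section (N10°E): β = 50°.
tan α = tan 15° × sin 50° = 0.2679 × 0.7660 = 0.2053
apparent dip = arctan 0.2053 = 11.60°

12°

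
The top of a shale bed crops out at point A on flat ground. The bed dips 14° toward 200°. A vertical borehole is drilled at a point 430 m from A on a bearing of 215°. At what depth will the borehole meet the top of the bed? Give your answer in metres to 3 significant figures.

104 m

The hole lies 15° from the dip direction, so the down-dip offset is 430 × cos 15° = 415.35 m.
Depth = down-dip offset × tan(dip) = 415.35 × tan 14° = 415.35 × 0.2493
Depth = 103.56 m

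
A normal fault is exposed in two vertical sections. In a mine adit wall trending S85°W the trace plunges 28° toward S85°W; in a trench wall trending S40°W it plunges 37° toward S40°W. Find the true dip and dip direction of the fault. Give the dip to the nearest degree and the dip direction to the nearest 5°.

true dip 37°, dip direction 220°

Each apparent-dip line lies in the plane. As unit vectors (x east, y north, z up), v₁ plunges 28°→S85°W and v₂ plunges 37°→S40°W.
n = v₁ × v₂ = (-0.241, -0.288, 0.499) (taken with n_z > 0).
Dip δ = arctan(|n_h|/n_z) = arctan(0.376/0.499) = 37.0°.
Dip direction = atan2(-0.241, -0.288) = 220° (azimuth of n's horizontal projection).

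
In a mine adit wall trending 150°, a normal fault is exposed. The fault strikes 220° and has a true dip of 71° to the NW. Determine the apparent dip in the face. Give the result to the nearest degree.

70°

The strike is 220° and the section trends 150°; the acute angle between them is β = 70°.
tan(apparent dip) = tan 71° · sin 70° = 2.7291
α = arctan(2.7291) = 69.88°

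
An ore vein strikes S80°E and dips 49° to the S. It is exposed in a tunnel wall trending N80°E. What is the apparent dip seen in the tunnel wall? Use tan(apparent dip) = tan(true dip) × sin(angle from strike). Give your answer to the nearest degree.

Angle between strike (S80°E) and section (N80°E): β = 20°.
tan α = tan 49° × sin 20° = 1.1504 × 0.3420 = 0.3934
α = arctan(0.3934) = 21.48°

21°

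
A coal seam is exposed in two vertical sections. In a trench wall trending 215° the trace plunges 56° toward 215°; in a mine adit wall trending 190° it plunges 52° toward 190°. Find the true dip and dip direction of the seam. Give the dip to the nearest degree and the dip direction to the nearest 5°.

true dip 56°, dip direction 220°

Represent each trace as a vector plunging at its apparent dip toward its trend (east-north-up frame): v₁ = (-0.321, -0.458, -0.829), v₂ = (-0.107, -0.606, -0.788).
n = v₁ × v₂ = (-0.142, -0.164, 0.145) (taken with n_z > 0).
Dip δ = arctan(|n_h|/n_z) = arctan(0.217/0.145) = 56.1°.
The horizontal component of n points toward azimuth atan2(n_x, n_y) = 221°, the dip direction.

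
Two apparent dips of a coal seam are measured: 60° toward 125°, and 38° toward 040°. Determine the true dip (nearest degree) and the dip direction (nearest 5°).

The two traces are lines in the plane: v₁ = (sin 125°·cos 60°, cos 125°·cos 60°, −sin 60°), v₂ = (sin 40°·cos 38°, cos 40°·cos 38°, −sin 38°).
n = v₁ × v₂ = (0.699, -0.187, 0.393) (taken with n_z > 0).
tan δ = √(n_x²+n_y²)/n_z = 0.724/0.393, so δ = 61.5°.
Dip direction = azimuth of (n_x, n_y) = atan2(0.699, -0.187) = 105°.

true dip 62°, dip direction 105°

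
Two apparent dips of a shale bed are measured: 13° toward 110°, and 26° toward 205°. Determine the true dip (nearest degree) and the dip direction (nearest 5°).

Each apparent-dip line lies in the plane. As unit vectors (x east, y north, z up), v₁ plunges 13°→110° and v₂ plunges 26°→205°.
Cross product v₁ × v₂ gives the pole to the plane: n ∝ (0.037, -0.487, 0.872).
Dip δ = arctan(|n_h|/n_z) = arctan(0.488/0.872) = 29.2°.
Dip direction = atan2(0.037, -0.487) = 176° (azimuth of n's horizontal projection).

true dip 29°, dip direction 175°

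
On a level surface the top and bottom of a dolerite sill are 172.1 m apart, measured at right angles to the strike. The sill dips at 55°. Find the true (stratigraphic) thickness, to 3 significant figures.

True thickness t = w · sin(dip) = 172.1 × sin 55°
t = 172.1 × 0.8192 = 140.976 m

141 m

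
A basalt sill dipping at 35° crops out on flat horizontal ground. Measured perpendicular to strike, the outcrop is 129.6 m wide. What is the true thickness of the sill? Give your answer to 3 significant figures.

True thickness t = w · sin(dip) = 129.6 × sin 35°
t = 129.6 × 0.5736 = 74.336 m

74.3 m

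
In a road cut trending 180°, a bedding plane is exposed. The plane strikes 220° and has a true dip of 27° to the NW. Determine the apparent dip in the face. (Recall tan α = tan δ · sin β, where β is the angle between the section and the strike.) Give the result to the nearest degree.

Angle between strike (220°) and section (180°): β = 40°.
tan(apparent dip) = tan 27° · sin 40° = 0.3275
apparent dip = arctan 0.3275 = 18.13°

18°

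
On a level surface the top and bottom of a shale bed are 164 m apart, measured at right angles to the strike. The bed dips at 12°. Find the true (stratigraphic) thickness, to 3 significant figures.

34.1 m

True thickness t = w · sin(dip) = 164 × sin 12°
t = 164 × 0.2079 = 34.098 m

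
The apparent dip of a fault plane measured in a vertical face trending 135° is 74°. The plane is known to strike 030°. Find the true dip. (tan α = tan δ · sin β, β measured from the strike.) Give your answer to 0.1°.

The section is 75° from the strike.
tan(true dip) = tan 74° / sin 75° = 3.6104
true dip = arctan 3.6104 = 74.52°

74.5°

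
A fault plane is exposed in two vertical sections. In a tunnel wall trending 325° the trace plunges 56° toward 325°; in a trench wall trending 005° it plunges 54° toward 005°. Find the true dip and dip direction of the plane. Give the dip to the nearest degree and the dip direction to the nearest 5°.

Represent each trace as a vector plunging at its apparent dip toward its trend (east-north-up frame): v₁ = (-0.321, 0.458, -0.829), v₂ = (0.051, 0.586, -0.809).
n = v₁ × v₂ = (-0.115, 0.302, 0.211) (taken with n_z > 0).
tan δ = √(n_x²+n_y²)/n_z = 0.323/0.211, so δ = 56.8°.
Dip direction = azimuth of (n_x, n_y) = atan2(-0.115, 0.302) = 339°.

true dip 57°, dip direction 340°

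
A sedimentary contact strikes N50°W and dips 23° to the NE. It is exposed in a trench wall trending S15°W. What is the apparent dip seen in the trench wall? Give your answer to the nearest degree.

21°

Angle between strike (N50°W) and section (S15°W): β = 65°.
tan α = tan 23° × sin 65° = 0.4245 × 0.9063 = 0.3847
apparent dip = arctan 0.3847 = 21.04°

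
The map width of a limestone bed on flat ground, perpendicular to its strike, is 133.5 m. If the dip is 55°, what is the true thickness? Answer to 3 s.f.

True thickness t = w · sin(dip) = 133.5 × sin 55°
t = 133.5 × 0.8192 = 109.357 m

109 m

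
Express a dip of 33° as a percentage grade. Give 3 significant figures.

64.9%

grade % = 100 × tan 33° = 100 × 0.6494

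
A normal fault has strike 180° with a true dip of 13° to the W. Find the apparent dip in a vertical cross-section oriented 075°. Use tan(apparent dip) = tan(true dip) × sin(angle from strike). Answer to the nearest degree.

The section lies 75° from the strike.
tan(apparent dip) = tan 13° · sin 75° = 0.2230
α = arctan(0.2230) = 12.57°

13°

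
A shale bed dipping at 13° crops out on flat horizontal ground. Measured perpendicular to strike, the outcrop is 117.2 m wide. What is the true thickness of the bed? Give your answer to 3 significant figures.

True thickness t = w · sin(dip) = 117.2 × sin 13°
t = 117.2 × 0.2250 = 26.364 m

26.4 m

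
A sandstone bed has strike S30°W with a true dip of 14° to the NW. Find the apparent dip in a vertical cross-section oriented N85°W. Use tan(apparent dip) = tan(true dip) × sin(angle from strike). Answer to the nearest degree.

13°

The section lies 65° from the strike.
tan(apparent dip) = tan 14° · sin 65° = 0.2260
apparent dip = arctan 0.2260 = 12.73°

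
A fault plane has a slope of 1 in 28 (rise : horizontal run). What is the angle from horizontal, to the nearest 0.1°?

2.0°

tan θ = 1/28 = 0.0357
θ = arctan(0.0357) = 2.05°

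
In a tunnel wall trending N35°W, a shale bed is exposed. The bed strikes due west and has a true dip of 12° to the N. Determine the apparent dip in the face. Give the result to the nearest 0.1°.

The strike is due west and the section trends N35°W; the acute angle between them is β = 55°.
tan α = tan 12° × sin 55° = 0.2126 × 0.8192 = 0.1741
α = arctan(0.1741) = 9.88°

9.9°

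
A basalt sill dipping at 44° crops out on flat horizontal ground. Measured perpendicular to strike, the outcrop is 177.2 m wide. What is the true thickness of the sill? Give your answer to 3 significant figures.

123 m

True thickness t = w · sin(dip) = 177.2 × sin 44°
t = 177.2 × 0.6947 = 123.093 m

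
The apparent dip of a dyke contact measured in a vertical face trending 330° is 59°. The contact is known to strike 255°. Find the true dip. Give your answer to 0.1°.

β = acute angle between strike 255° and section 330° = 75°.
tan(true dip) = tan 59° / sin 75° = 1.7230
true dip = arctan 1.7230 = 59.87°

59.9°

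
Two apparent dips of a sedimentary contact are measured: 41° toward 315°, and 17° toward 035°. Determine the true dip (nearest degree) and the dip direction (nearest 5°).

true dip 41°, dip direction 325°

Each apparent-dip line lies in the plane. As unit vectors (x east, y north, z up), v₁ plunges 41°→315° and v₂ plunges 17°→035°.
n = v₁ × v₂ = (-0.358, 0.516, 0.711) (taken with n_z > 0).
True dip = arccos(n_z / |n|) = arccos(0.7495) = 41.5°.
The horizontal component of n points toward azimuth atan2(n_x, n_y) = 325°, the dip direction.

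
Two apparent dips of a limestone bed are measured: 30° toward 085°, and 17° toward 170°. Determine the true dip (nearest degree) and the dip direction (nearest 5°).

The two traces are lines in the plane: v₁ = (sin 85°·cos 30°, cos 85°·cos 30°, −sin 30°), v₂ = (sin 170°·cos 17°, cos 170°·cos 17°, −sin 17°).
Cross product v₁ × v₂ gives the pole to the plane: n ∝ (0.493, -0.169, 0.825).
Dip δ = arctan(|n_h|/n_z) = arctan(0.521/0.825) = 32.3°.
The horizontal component of n points toward azimuth atan2(n_x, n_y) = 109°, the dip direction.

true dip 32°, dip direction 110°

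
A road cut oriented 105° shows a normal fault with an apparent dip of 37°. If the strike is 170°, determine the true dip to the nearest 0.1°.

39.7°

The section is 65° from the strike.
tan(true dip) = tan 37° / sin 65° = 0.8315
true dip = arctan 0.8315 = 39.74°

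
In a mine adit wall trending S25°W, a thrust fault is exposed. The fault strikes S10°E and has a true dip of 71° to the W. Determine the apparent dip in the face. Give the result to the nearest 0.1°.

59.0°

The section lies 35° from the strike.
tan α = tan 71° × sin 35° = 2.9042 × 0.5736 = 1.6658
apparent dip = arctan 1.6658 = 59.02°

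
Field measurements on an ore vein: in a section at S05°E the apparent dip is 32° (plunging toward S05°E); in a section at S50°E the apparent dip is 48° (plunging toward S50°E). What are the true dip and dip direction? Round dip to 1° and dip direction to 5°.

true dip 49°, dip direction 120°

The two traces are lines in the plane: v₁ = (sin 175°·cos 32°, cos 175°·cos 32°, −sin 32°), v₂ = (sin 130°·cos 48°, cos 130°·cos 48°, −sin 48°).
n = v₁ × v₂ = (0.400, -0.217, 0.401) (taken with n_z > 0).
Dip δ = arctan(|n_h|/n_z) = arctan(0.455/0.401) = 48.6°.
Dip direction = azimuth of (n_x, n_y) = atan2(0.400, -0.217) = 118°.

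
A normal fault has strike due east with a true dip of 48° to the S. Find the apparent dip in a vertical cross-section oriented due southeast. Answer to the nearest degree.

38°

Angle between strike (due east) and section (due southeast): β = 45°.
tan α = tan 48° × sin 45° = 1.1106 × 0.7071 = 0.7853
α = arctan(0.7853) = 38.14°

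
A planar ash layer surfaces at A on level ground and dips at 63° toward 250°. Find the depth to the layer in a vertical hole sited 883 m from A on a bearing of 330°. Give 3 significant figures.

301 m

The hole lies 80° from the dip direction, so the down-dip offset is 883 × cos 80° = 153.33 m.
Depth = down-dip offset × tan(dip) = 153.33 × tan 63° = 153.33 × 1.9626
Depth = 300.93 m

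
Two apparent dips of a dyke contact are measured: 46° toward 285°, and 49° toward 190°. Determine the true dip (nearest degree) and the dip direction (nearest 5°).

true dip 58°, dip direction 235°

The two traces are lines in the plane: v₁ = (sin 285°·cos 46°, cos 285°·cos 46°, −sin 46°), v₂ = (sin 190°·cos 49°, cos 190°·cos 49°, −sin 49°).
n = v₁ × v₂ = (-0.600, -0.424, 0.454) (taken with n_z > 0).
True dip = arccos(n_z / |n|) = arccos(0.5254) = 58.3°.
Dip direction = atan2(-0.600, -0.424) = 235° (azimuth of n's horizontal projection).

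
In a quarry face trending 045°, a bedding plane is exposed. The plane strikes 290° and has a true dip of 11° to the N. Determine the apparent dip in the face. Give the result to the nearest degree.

The section lies 65° from the strike.
tan(apparent dip) = tan 11° · sin 65° = 0.1762
apparent dip = arctan 0.1762 = 9.99°

10°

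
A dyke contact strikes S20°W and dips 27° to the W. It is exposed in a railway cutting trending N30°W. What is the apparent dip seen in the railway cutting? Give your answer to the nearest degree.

The section lies 50° from the strike.
tan α = tan 27° × sin 50° = 0.5095 × 0.7660 = 0.3903
apparent dip = arctan 0.3903 = 21.32°

21°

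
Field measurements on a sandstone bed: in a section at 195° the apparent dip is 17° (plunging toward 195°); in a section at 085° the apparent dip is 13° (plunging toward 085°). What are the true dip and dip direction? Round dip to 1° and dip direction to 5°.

true dip 25°, dip direction 145°

The two traces are lines in the plane: v₁ = (sin 195°·cos 17°, cos 195°·cos 17°, −sin 17°), v₂ = (sin 85°·cos 13°, cos 85°·cos 13°, −sin 13°).
n = v₁ × v₂ = (0.233, -0.339, 0.876) (taken with n_z > 0).
True dip = arccos(n_z / |n|) = arccos(0.9050) = 25.2°.
The horizontal component of n points toward azimuth atan2(n_x, n_y) = 146°, the dip direction.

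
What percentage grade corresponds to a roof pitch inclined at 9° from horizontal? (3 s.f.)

grade % = 100 × tan 9° = 100 × 0.1584

15.8%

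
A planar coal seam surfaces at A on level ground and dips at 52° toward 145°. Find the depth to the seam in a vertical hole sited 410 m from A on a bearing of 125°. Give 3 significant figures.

493 m

The hole lies 20° from the dip direction, so the down-dip offset is 410 × cos 20° = 385.27 m.
Depth = down-dip offset × tan(dip) = 385.27 × tan 52° = 385.27 × 1.2799
Depth = 493.13 m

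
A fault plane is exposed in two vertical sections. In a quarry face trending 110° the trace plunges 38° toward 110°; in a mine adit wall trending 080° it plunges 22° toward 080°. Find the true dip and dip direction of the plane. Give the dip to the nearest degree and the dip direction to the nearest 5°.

Represent each trace as a vector plunging at its apparent dip toward its trend (east-north-up frame): v₁ = (0.740, -0.270, -0.616), v₂ = (0.913, 0.161, -0.375).
n = v₁ × v₂ = (0.200, -0.285, 0.365) (taken with n_z > 0).
True dip = arccos(n_z / |n|) = arccos(0.7240) = 43.6°.
The horizontal component of n points toward azimuth atan2(n_x, n_y) = 145°, the dip direction.

true dip 44°, dip direction 145°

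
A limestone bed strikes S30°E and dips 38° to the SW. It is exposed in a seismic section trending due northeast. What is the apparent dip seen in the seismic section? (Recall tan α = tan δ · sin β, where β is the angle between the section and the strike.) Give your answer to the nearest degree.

Angle between strike (S30°E) and section (due northeast): β = 75°.
tan α = tan 38° × sin 75° = 0.7813 × 0.9659 = 0.7547
apparent dip = arctan 0.7547 = 37.04°

37°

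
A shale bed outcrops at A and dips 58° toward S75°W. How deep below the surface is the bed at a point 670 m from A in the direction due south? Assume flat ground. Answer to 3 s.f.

The hole lies 75° from the dip direction, so the down-dip offset is 670 × cos 75° = 173.41 m.
Depth = down-dip offset × tan(dip) = 173.41 × tan 58° = 173.41 × 1.6003
Depth = 277.51 m

278 m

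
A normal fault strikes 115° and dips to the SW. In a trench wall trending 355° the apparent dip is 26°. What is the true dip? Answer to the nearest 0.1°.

β = acute angle between strike 115° and section 355° = 60°.
tan δ = tan α / sin β = tan 26° / sin 60° = 0.4877 / 0.8660 = 0.5632
δ = arctan(0.5632) = 29.39°

29.4°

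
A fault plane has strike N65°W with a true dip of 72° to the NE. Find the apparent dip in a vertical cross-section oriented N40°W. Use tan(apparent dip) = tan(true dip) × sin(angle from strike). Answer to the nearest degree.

The strike is N65°W and the section trends N40°W; the acute angle between them is β = 25°.
tan α = tan 72° × sin 25° = 3.0777 × 0.4226 = 1.3007
α = arctan(1.3007) = 52.45°

52°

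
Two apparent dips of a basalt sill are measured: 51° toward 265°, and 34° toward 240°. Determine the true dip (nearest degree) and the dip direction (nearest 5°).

true dip 58°, dip direction 305°

Represent each trace as a vector plunging at its apparent dip toward its trend (east-north-up frame): v₁ = (-0.627, -0.055, -0.777), v₂ = (-0.718, -0.415, -0.559).
The plane normal is n = v₁ × v₂ ∝ (-0.291, 0.207, 0.220).
tan δ = √(n_x²+n_y²)/n_z = 0.358/0.220, so δ = 58.4°.
Dip direction = azimuth of (n_x, n_y) = atan2(-0.291, 0.207) = 305°.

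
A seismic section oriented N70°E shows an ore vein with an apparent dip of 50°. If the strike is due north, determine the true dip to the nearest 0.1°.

51.7°

The section is 70° from the strike.
tan(true dip) = tan 50° / sin 70° = 1.2682
δ = arctan(1.2682) = 51.74°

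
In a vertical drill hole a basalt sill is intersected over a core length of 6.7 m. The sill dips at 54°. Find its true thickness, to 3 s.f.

True thickness t = h · cos(dip) = 6.7 × cos 54°
t = 6.7 × 0.5878 = 3.938 m

3.94 m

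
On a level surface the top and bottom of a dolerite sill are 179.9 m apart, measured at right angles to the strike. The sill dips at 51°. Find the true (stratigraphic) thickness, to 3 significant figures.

True thickness t = w · sin(dip) = 179.9 × sin 51°
t = 179.9 × 0.7771 = 139.809 m

140 m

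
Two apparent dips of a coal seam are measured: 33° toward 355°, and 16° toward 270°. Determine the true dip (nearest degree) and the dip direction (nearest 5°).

true dip 35°, dip direction 335°

Represent each trace as a vector plunging at its apparent dip toward its trend (east-north-up frame): v₁ = (-0.073, 0.835, -0.545), v₂ = (-0.961, -0.000, -0.276).
Cross product v₁ × v₂ gives the pole to the plane: n ∝ (-0.230, 0.503, 0.803).
True dip = arccos(n_z / |n|) = arccos(0.8234) = 34.6°.
The horizontal component of n points toward azimuth atan2(n_x, n_y) = 335°, the dip direction.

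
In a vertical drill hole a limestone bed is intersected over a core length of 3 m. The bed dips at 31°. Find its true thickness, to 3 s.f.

True thickness t = h · cos(dip) = 3 × cos 31°
t = 3 × 0.8572 = 2.572 m

2.57 m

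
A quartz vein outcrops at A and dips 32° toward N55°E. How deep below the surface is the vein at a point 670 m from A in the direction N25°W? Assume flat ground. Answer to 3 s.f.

72.7 m

The hole lies 80° from the dip direction, so the down-dip offset is 670 × cos 80° = 116.34 m.
Depth = down-dip offset × tan(dip) = 116.34 × tan 32° = 116.34 × 0.6249
Depth = 72.70 m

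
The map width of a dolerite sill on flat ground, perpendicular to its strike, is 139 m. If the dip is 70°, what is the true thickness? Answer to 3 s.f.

131 m

True thickness t = w · sin(dip) = 139 × sin 70°
t = 139 × 0.9397 = 130.617 m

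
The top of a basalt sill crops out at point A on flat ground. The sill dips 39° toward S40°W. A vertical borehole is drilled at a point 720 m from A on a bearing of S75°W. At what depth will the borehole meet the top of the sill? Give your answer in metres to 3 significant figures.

The hole lies 35° from the dip direction, so the down-dip offset is 720 × cos 35° = 589.79 m.
Depth = down-dip offset × tan(dip) = 589.79 × tan 39° = 589.79 × 0.8098
Depth = 477.60 m

478 m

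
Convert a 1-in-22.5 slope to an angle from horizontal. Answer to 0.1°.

tan θ = 1/22.5 = 0.0444
θ = arctan(0.0444) = 2.54°

2.5°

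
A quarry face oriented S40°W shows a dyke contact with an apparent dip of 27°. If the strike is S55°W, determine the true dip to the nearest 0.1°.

63.1°

β = acute angle between strike S55°W and section S40°W = 15°.
tan δ = tan α / sin β = tan 27° / sin 15° = 0.5095 / 0.2588 = 1.9687
δ = arctan(1.9687) = 63.07°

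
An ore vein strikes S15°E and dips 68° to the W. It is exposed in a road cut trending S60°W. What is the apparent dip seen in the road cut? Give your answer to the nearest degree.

67°

The strike is S15°E and the section trends S60°W; the acute angle between them is β = 75°.
tan α = tan 68° × sin 75° = 2.4751 × 0.9659 = 2.3908
α = arctan(2.3908) = 67.30°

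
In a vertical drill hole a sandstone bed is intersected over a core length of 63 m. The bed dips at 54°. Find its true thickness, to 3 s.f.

37.0 m

True thickness t = h · cos(dip) = 63 × cos 54°
t = 63 × 0.5878 = 37.030 m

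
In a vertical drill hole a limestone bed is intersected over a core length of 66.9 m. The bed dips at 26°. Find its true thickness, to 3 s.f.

True thickness t = h · cos(dip) = 66.9 × cos 26°
t = 66.9 × 0.8988 = 60.129 m

60.1 m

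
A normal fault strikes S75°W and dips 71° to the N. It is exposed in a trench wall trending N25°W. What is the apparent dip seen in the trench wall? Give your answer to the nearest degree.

Angle between strike (S75°W) and section (N25°W): β = 80°.
tan(apparent dip) = tan 71° · sin 80° = 2.8601
α = arctan(2.8601) = 70.73°

71°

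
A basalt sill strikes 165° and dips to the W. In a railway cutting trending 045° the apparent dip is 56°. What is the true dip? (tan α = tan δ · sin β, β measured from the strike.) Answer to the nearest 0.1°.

The section is 60° from the strike.
tan δ = tan α / sin β = tan 56° / sin 60° = 1.4826 / 0.8660 = 1.7119
true dip = arctan 1.7119 = 59.71°

59.7°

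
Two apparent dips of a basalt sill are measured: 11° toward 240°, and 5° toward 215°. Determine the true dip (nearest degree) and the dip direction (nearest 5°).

The two traces are lines in the plane: v₁ = (sin 240°·cos 11°, cos 240°·cos 11°, −sin 11°), v₂ = (sin 215°·cos 5°, cos 215°·cos 5°, −sin 5°).
Cross product v₁ × v₂ gives the pole to the plane: n ∝ (-0.113, 0.035, 0.413).
tan δ = √(n_x²+n_y²)/n_z = 0.118/0.413, so δ = 16.0°.
Dip direction = atan2(-0.113, 0.035) = 287° (azimuth of n's horizontal projection).

true dip 16°, dip direction 285°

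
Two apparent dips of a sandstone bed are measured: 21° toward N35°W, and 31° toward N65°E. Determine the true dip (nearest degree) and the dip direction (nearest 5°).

true dip 38°, dip direction 025°

Represent each trace as a vector plunging at its apparent dip toward its trend (east-north-up frame): v₁ = (-0.535, 0.765, -0.358), v₂ = (0.777, 0.362, -0.515).
Cross product v₁ × v₂ gives the pole to the plane: n ∝ (0.264, 0.554, 0.788).
Dip δ = arctan(|n_h|/n_z) = arctan(0.614/0.788) = 37.9°.
Dip direction = atan2(0.264, 0.554) = 25° (azimuth of n's horizontal projection).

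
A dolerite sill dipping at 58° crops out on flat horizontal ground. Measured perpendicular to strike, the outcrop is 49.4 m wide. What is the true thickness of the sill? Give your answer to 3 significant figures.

41.9 m

True thickness t = w · sin(dip) = 49.4 × sin 58°
t = 49.4 × 0.8480 = 41.894 m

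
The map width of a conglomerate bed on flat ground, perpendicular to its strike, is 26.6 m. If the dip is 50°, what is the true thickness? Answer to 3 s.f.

True thickness t = w · sin(dip) = 26.6 × sin 50°
t = 26.6 × 0.7660 = 20.377 m

20.4 m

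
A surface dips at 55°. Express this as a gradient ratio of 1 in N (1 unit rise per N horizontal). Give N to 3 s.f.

1 : N means tan θ = 1/N, so N = 1/tan 55° = 1/1.4281

1 in 0.700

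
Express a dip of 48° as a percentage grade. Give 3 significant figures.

111%

grade % = 100 × tan 48° = 100 × 1.1106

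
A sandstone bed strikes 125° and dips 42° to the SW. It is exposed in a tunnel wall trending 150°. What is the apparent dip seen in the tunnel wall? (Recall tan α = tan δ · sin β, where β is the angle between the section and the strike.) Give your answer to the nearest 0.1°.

20.8°

The strike is 125° and the section trends 150°; the acute angle between them is β = 25°.
tan α = tan 42° × sin 25° = 0.9004 × 0.4226 = 0.3805
α = arctan(0.3805) = 20.83°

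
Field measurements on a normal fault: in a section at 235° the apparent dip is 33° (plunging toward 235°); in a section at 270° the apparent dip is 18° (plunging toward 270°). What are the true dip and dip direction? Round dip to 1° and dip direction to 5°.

true dip 37°, dip direction 205°

Represent each trace as a vector plunging at its apparent dip toward its trend (east-north-up frame): v₁ = (-0.687, -0.481, -0.545), v₂ = (-0.951, -0.000, -0.309).
The plane normal is n = v₁ × v₂ ∝ (-0.149, -0.306, 0.457).
True dip = arccos(n_z / |n|) = arccos(0.8027) = 36.6°.
Dip direction = atan2(-0.149, -0.306) = 206° (azimuth of n's horizontal projection).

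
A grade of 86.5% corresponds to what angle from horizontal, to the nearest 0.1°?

tan θ = 86.5/100 = 0.8650
θ = arctan(0.8650) = 40.86°

40.9°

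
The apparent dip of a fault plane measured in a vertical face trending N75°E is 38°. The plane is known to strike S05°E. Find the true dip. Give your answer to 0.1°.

38.4°

β = acute angle between strike S05°E and section N75°E = 80°.
tan(true dip) = tan 38° / sin 80° = 0.7933
true dip = arctan 0.7933 = 38.43°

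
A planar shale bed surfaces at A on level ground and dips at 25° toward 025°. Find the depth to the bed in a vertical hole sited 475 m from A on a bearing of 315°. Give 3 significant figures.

75.8 m

The hole lies 70° from the dip direction, so the down-dip offset is 475 × cos 70° = 162.46 m.
Depth = down-dip offset × tan(dip) = 162.46 × tan 25° = 162.46 × 0.4663
Depth = 75.76 m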